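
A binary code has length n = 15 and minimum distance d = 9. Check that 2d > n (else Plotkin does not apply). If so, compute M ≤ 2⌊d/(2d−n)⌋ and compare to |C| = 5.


Plotkin bound M ≤ 6; given |C| = 5 ≤ bound (satisfied).

Check applicability: 2d = 18, n = 15.
2d − n = 3 > 0, so Plotkin applies.
Compute d/(2d−n) = 9/3 ≈ 3.0000.
⌊d/(2d−n)⌋ = 3.
Plotkin bound: M ≤ 2·3 = 6.
Given |C| = 5, check: satisfied.
This |C| is below the Plotkin bound.


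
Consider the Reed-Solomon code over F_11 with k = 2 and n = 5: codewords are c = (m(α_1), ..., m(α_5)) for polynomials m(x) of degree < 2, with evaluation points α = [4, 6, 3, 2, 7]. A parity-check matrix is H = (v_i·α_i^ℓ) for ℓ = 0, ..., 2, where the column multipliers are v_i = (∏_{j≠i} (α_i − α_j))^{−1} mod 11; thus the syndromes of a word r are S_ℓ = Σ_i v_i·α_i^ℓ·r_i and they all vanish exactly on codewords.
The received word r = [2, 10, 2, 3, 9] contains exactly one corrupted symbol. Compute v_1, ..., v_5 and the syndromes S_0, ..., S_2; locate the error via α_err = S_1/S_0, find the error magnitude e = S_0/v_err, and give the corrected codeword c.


S = (1, 4, 5), error at position 1, error magnitude e = 1, c = [1, 10, 2, 3, 9].

Step 1: column multipliers v_i = (∏_{j≠i}(α_i − α_j))^{−1} mod 11.
  i = 1 (α = 4): (4−6)(4−3)(4−2)(4−7) = (−2)·1·2·(−3) = 12 ≡ 1, so v_1 = 1^{−1} = 1 (mod 11).
  i = 2 (α = 6): (6−4)(6−3)(6−2)(6−7) = 2·3·4·(−1) = −24 ≡ 9, so v_2 = 9^{−1} = 5 (mod 11).
  i = 3 (α = 3): (3−4)(3−6)(3−2)(3−7) = (−1)·(−3)·1·(−4) = −12 ≡ 10, so v_3 = 10^{−1} = 10 (mod 11).
  i = 4 (α = 2): (2−4)(2−6)(2−3)(2−7) = (−2)·(−4)·(−1)·(−5) = 40 ≡ 7, so v_4 = 7^{−1} = 8 (mod 11).
  i = 5 (α = 7): (7−4)(7−6)(7−3)(7−2) = 3·1·4·5 = 60 ≡ 5, so v_5 = 5^{−1} = 9 (mod 11).
  v = [1, 5, 10, 8, 9].
Step 2: syndromes of r = [2, 10, 2, 3, 9] (all sums mod 11).
  S_0 = Σ v_i r_i = 1·2 + 5·10 + 10·2 + 8·3 + 9·9 = 177 ≡ 1.
  S_1 = Σ v_i α_i r_i = 1·4·2 + 5·6·10 + 10·3·2 + 8·2·3 + 9·7·9 = 983 ≡ 4.
  α_i^2 mod 11 = [5, 3, 9, 4, 5].
  S_2 = Σ v_i α_i^2 r_i = 1·5·2 + 5·3·10 + 10·9·2 + 8·4·3 + 9·5·9 = 841 ≡ 5.
  S = (1, 4, 5) ≠ 0, so r is not a codeword (an error is present).
Step 3: locate the error. For a single error e at position i, S_ℓ = v_i·e·α_i^ℓ, so α_err = S_1/S_0.
  S_0^{−1} = 1^{−1} = 1 (mod 11), so α_err = 4·1 = 4 ≡ 4 = α_1. Error position i = 1.
  Consistency check: S_2/S_1 = 5·3 = 15 ≡ 4 = α_err ✓ (single-error assumption holds).
Step 4: error magnitude e = S_0/v_1 = S_0·∏_{j≠1}(α_1 − α_j) = 1·1 = 1 ≡ 1 (mod 11).
Step 5: correct position 1: c_1 = r_1 − e = 2 − 1 ≡ 1 (mod 11). Hence c = [1, 10, 2, 3, 9].
  Check: interpolating c through the α_i gives m(x) = 5 + 10·x (degree < 2) with m(α_i) = c_i for every i, so c is indeed a codeword.


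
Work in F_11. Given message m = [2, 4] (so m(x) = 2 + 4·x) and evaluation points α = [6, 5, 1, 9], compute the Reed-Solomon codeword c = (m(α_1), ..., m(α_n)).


c = [4, 0, 6, 5]

Message polynomial: m(x) = 2 + 4·x (mod 11).
For each evaluation point α_i, compute m(α_i) mod 11:
  α_1 = 6: Horner steps 4 → 4, so m(6) = 4.
  α_2 = 5: Horner steps 4 → 0, so m(5) = 0.
  α_3 = 1: Horner steps 4 → 6, so m(1) = 6.
  α_4 = 9: Horner steps 4 → 5, so m(9) = 5.
Codeword c = [4, 0, 6, 5] ∈ F_11^4.


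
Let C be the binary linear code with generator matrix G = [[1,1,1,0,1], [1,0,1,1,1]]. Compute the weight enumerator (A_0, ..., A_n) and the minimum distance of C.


Weight distribution: A_0 = 1, A_2 = 1, A_4 = 2. Minimum distance d = 2.

Enumerate all 2^2 = 4 messages m ∈ F_2^2.
For each, compute codeword c = mG in F_2^5, then tally its weight.
  m = 00 → c = 00000, weight = 0.
  m = 10 → c = 11101, weight = 4.
  m = 01 → c = 10111, weight = 4.
  m = 11 → c = 01010, weight = 2.
Tally weights:
  weight 0: 1 codewords.
  weight 2: 1 codewords.
  weight 4: 2 codewords.
Minimum distance d = smallest w > 0 with A_w > 0 = 2.
Sanity: Σ A_w = 4 = 2^2 = 4 ✓.


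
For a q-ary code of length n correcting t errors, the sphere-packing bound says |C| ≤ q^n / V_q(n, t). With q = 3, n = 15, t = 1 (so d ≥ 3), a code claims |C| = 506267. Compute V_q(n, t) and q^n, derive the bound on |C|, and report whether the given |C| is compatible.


V_q(n, t) = 31, q^n = 14348907, Hamming bound = 462867, |C| = 506267 > bound (violated).

Step 1: Compute V_q(n, t) = Σ_{j=0}^1 C(n, j) (q−1)^j.
  j = 0: C(15,0)·(2)^0 = 1·1 = 1.
  j = 1: C(15,1)·(2)^1 = 15·2 = 30.
  V_q(n, t) = 1 + 30 = 31.
Step 2: q^n = 3^15 = 14348907.
Step 3: Hamming bound ⌊q^n / V_q(n,t)⌋ = ⌊14348907/31⌋ = 462867.
Step 4: Compare |C| = 506267 to 462867: violated.
The claimed |C| lies above the Hamming bound, so no 3-ary code of length 15 with d ≥ 3 can have 506267 codewords.


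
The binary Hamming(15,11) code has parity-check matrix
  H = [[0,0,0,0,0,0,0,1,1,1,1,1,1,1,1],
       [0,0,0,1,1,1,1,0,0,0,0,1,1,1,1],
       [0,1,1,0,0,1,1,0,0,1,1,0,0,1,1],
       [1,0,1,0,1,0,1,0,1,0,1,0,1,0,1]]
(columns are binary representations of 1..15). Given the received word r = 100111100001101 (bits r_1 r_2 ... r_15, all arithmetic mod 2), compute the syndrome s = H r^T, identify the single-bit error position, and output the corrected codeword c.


s = (1, 1, 1, 1)^T, error position = 15, corrected codeword c = 100111100001100

Compute s = H r^T mod 2 one row at a time:
  s_1 = 0 + 0 + 0 + 0 + 1 + 1 + 0 + 1 = 3 ≡ 1 (mod 2).
  s_2 = 1 + 1 + 1 + 1 + 1 + 1 + 0 + 1 = 7 ≡ 1 (mod 2).
  s_3 = 0 + 0 + 1 + 1 + 0 + 0 + 0 + 1 = 3 ≡ 1 (mod 2).
  s_4 = 1 + 0 + 1 + 1 + 0 + 0 + 1 + 1 = 5 ≡ 1 (mod 2).
s = (1, 1, 1, 1)^T — this equals column 15 of H (binary 1111), so error is at position 15.
Correct: flip bit 15 of r = 100111100001101 to get c = 100111100001100.


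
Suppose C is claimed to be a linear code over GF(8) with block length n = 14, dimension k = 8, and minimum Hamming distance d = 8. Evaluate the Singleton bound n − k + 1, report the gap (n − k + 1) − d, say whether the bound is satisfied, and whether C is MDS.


Singleton RHS = n − k + 1 = 7, slack = -1, bound violated (no such code; not MDS).

Singleton bound: d ≤ n − k + 1.
Here n = 14, k = 8, so n − k + 1 = 7.
Given d = 8, check d ≤ 7: NO.
Slack = (n − k + 1) − d = -1.
The slack is negative: d = 8 exceeds n − k + 1 = 7 by 1, so the Singleton bound is violated and no linear [14, 8, 8]_8 code can exist. In particular it is not MDS (MDS requires d = n − k + 1 exactly).
Description: the claimed parameters are [14, 8, 8]_8; such a code would be impossible (violates the Singleton bound).


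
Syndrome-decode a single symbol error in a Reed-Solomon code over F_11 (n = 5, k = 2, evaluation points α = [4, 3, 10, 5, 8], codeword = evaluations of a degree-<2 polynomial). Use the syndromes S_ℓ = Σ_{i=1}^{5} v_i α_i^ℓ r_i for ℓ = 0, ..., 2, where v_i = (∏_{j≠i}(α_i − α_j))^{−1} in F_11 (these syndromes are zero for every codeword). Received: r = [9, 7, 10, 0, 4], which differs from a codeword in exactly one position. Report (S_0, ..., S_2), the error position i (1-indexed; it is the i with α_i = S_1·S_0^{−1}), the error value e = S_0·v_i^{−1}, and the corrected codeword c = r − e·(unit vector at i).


S = (9, 6, 4), error at position 5, error magnitude e = 9, c = [9, 7, 10, 0, 6].

Step 1: column multipliers v_i = (∏_{j≠i}(α_i − α_j))^{−1} mod 11.
  i = 1 (α = 4): (4−3)(4−10)(4−5)(4−8) = 1·(−6)·(−1)·(−4) = −24 ≡ 9, so v_1 = 9^{−1} = 5 (mod 11).
  i = 2 (α = 3): (3−4)(3−10)(3−5)(3−8) = (−1)·(−7)·(−2)·(−5) = 70 ≡ 4, so v_2 = 4^{−1} = 3 (mod 11).
  i = 3 (α = 10): (10−4)(10−3)(10−5)(10−8) = 6·7·5·2 = 420 ≡ 2, so v_3 = 2^{−1} = 6 (mod 11).
  i = 4 (α = 5): (5−4)(5−3)(5−10)(5−8) = 1·2·(−5)·(−3) = 30 ≡ 8, so v_4 = 8^{−1} = 7 (mod 11).
  i = 5 (α = 8): (8−4)(8−3)(8−10)(8−5) = 4·5·(−2)·3 = −120 ≡ 1, so v_5 = 1^{−1} = 1 (mod 11).
  v = [5, 3, 6, 7, 1].
Step 2: syndromes of r = [9, 7, 10, 0, 4] (all sums mod 11).
  S_0 = Σ v_i r_i = 5·9 + 3·7 + 6·10 + 7·0 + 1·4 = 130 ≡ 9.
  S_1 = Σ v_i α_i r_i = 5·4·9 + 3·3·7 + 6·10·10 + 7·5·0 + 1·8·4 = 875 ≡ 6.
  α_i^2 mod 11 = [5, 9, 1, 3, 9].
  S_2 = Σ v_i α_i^2 r_i = 5·5·9 + 3·9·7 + 6·1·10 + 7·3·0 + 1·9·4 = 510 ≡ 4.
  S = (9, 6, 4) ≠ 0, so r is not a codeword (an error is present).
Step 3: locate the error. For a single error e at position i, S_ℓ = v_i·e·α_i^ℓ, so α_err = S_1/S_0.
  S_0^{−1} = 9^{−1} = 5 (mod 11), so α_err = 6·5 = 30 ≡ 8 = α_5. Error position i = 5.
  Consistency check: S_2/S_1 = 4·2 = 8 ≡ 8 = α_err ✓ (single-error assumption holds).
Step 4: error magnitude e = S_0/v_5 = S_0·∏_{j≠5}(α_5 − α_j) = 9·1 = 9 ≡ 9 (mod 11).
Step 5: correct position 5: c_5 = r_5 − e = 4 − 9 ≡ 6 (mod 11). Hence c = [9, 7, 10, 0, 6].
  Check: interpolating c through the α_i gives m(x) = 1 + 2·x (degree < 2) with m(α_i) = c_i for every i, so c is indeed a codeword.


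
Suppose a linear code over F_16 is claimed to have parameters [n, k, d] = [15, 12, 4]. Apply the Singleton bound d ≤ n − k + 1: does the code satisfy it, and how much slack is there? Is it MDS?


Singleton RHS = n − k + 1 = 4, slack = 0, bound satisfied, MDS.

Singleton bound: d ≤ n − k + 1.
Here n = 15, k = 12, so n − k + 1 = 4.
Given d = 4, check d ≤ 4: YES.
Slack = (n − k + 1) − d = 0.
The code is MDS (slack = 0).
Description: the claimed parameters are [15, 12, 4]_16; such a code would be MDS (meets Singleton bound).


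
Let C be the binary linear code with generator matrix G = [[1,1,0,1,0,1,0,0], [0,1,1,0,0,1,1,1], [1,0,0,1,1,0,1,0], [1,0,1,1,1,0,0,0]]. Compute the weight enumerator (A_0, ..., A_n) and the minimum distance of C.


Weight distribution: A_0 = 1, A_2 = 1, A_3 = 4, A_4 = 5, A_5 = 2, A_6 = 1, A_7 = 2. Minimum distance d = 2.

Enumerate all 2^4 = 16 messages m ∈ F_2^4.
For each, compute codeword c = mG in F_2^8, then tally its weight.
  m = 0000 → c = 00000000, weight = 0.
  m = 1000 → c = 11010100, weight = 4.
  m = 0100 → c = 01100111, weight = 5.
  m = 1100 → c = 10110011, weight = 5.
  m = 0010 → c = 10011010, weight = 4.
  m = 1010 → c = 01001110, weight = 4.
  m = 0110 → c = 11111101, weight = 7.
  m = 1110 → c = 00101001, weight = 3.
  m = 0001 → c = 10111000, weight = 4.
  m = 1001 → c = 01101100, weight = 4.
  m = 0101 → c = 11011111, weight = 7.
  m = 1101 → c = 00001011, weight = 3.
  m = 0011 → c = 00100010, weight = 2.
  m = 1011 → c = 11110110, weight = 6.
  m = 0111 → c = 01000101, weight = 3.
  m = 1111 → c = 10010001, weight = 3.
Tally weights:
  weight 0: 1 codewords.
  weight 2: 1 codewords.
  weight 3: 4 codewords.
  weight 4: 5 codewords.
  weight 5: 2 codewords.
  weight 6: 1 codewords.
  weight 7: 2 codewords.
Minimum distance d = smallest w > 0 with A_w > 0 = 2.
Sanity: Σ A_w = 16 = 2^4 = 16 ✓.


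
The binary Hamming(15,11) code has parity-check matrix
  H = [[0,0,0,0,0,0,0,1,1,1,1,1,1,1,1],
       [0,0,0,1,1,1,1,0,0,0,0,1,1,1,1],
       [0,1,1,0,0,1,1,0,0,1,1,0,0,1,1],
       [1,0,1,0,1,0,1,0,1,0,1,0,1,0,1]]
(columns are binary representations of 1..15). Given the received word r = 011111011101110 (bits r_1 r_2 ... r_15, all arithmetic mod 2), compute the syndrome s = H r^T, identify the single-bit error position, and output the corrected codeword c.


s = (0, 0, 1, 0)^T, error position = 2, corrected codeword c = 001111011101110

Compute s = H r^T mod 2 one row at a time:
  s_1 = 1 + 1 + 1 + 0 + 1 + 1 + 1 + 0 = 6 ≡ 0 (mod 2).
  s_2 = 1 + 1 + 1 + 0 + 1 + 1 + 1 + 0 = 6 ≡ 0 (mod 2).
  s_3 = 1 + 1 + 1 + 0 + 1 + 0 + 1 + 0 = 5 ≡ 1 (mod 2).
  s_4 = 0 + 1 + 1 + 0 + 1 + 0 + 1 + 0 = 4 ≡ 0 (mod 2).
s = (0, 0, 1, 0)^T — this equals column 2 of H (binary 0010), so error is at position 2.
Correct: flip bit 2 of r = 011111011101110 to get c = 001111011101110.


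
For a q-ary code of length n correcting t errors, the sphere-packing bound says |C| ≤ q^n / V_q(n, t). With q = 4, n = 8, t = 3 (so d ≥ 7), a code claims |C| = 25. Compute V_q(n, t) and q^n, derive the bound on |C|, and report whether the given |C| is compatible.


V_q(n, t) = 1789, q^n = 65536, Hamming bound = 36, |C| = 25 ≤ bound (satisfied).

Step 1: Compute V_q(n, t) = Σ_{j=0}^3 C(n, j) (q−1)^j.
  j = 0: C(8,0)·(3)^0 = 1·1 = 1.
  j = 1: C(8,1)·(3)^1 = 8·3 = 24.
  j = 2: C(8,2)·(3)^2 = 28·9 = 252.
  j = 3: C(8,3)·(3)^3 = 56·27 = 1512.
  V_q(n, t) = 1 + 24 + 252 + 1512 = 1789.
Step 2: q^n = 4^8 = 65536.
Step 3: Hamming bound ⌊q^n / V_q(n,t)⌋ = ⌊65536/1789⌋ = 36.
Step 4: Compare |C| = 25 to 36: satisfied.
The claimed |C| lies below the Hamming bound.


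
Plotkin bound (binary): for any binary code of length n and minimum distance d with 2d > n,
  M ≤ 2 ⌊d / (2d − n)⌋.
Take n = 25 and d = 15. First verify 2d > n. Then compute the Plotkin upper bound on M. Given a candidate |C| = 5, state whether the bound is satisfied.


Plotkin bound M ≤ 6; given |C| = 5 ≤ bound (satisfied).

Check applicability: 2d = 30, n = 25.
2d − n = 5 > 0, so Plotkin applies.
Compute d/(2d−n) = 15/5 ≈ 3.0000.
⌊d/(2d−n)⌋ = 3.
Plotkin bound: M ≤ 2·3 = 6.
Given |C| = 5, check: satisfied.
This |C| is below the Plotkin bound.


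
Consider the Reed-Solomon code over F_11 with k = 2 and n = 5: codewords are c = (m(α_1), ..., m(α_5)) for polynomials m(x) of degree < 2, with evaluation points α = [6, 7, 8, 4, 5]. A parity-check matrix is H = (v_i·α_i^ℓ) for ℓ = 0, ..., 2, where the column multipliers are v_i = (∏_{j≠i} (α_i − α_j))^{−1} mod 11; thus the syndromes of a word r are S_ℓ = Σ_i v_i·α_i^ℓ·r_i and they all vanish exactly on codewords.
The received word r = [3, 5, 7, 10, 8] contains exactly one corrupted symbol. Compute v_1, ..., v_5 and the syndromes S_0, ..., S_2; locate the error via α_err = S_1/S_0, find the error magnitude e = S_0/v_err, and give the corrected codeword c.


S = (8, 7, 2), error at position 5, error magnitude e = 7, c = [3, 5, 7, 10, 1].

Step 1: column multipliers v_i = (∏_{j≠i}(α_i − α_j))^{−1} mod 11.
  i = 1 (α = 6): (6−7)(6−8)(6−4)(6−5) = (−1)·(−2)·2·1 = 4 ≡ 4, so v_1 = 4^{−1} = 3 (mod 11).
  i = 2 (α = 7): (7−6)(7−8)(7−4)(7−5) = 1·(−1)·3·2 = −6 ≡ 5, so v_2 = 5^{−1} = 9 (mod 11).
  i = 3 (α = 8): (8−6)(8−7)(8−4)(8−5) = 2·1·4·3 = 24 ≡ 2, so v_3 = 2^{−1} = 6 (mod 11).
  i = 4 (α = 4): (4−6)(4−7)(4−8)(4−5) = (−2)·(−3)·(−4)·(−1) = 24 ≡ 2, so v_4 = 2^{−1} = 6 (mod 11).
  i = 5 (α = 5): (5−6)(5−7)(5−8)(5−4) = (−1)·(−2)·(−3)·1 = −6 ≡ 5, so v_5 = 5^{−1} = 9 (mod 11).
  v = [3, 9, 6, 6, 9].
Step 2: syndromes of r = [3, 5, 7, 10, 8] (all sums mod 11).
  S_0 = Σ v_i r_i = 3·3 + 9·5 + 6·7 + 6·10 + 9·8 = 228 ≡ 8.
  S_1 = Σ v_i α_i r_i = 3·6·3 + 9·7·5 + 6·8·7 + 6·4·10 + 9·5·8 = 1305 ≡ 7.
  α_i^2 mod 11 = [3, 5, 9, 5, 3].
  S_2 = Σ v_i α_i^2 r_i = 3·3·3 + 9·5·5 + 6·9·7 + 6·5·10 + 9·3·8 = 1146 ≡ 2.
  S = (8, 7, 2) ≠ 0, so r is not a codeword (an error is present).
Step 3: locate the error. For a single error e at position i, S_ℓ = v_i·e·α_i^ℓ, so α_err = S_1/S_0.
  S_0^{−1} = 8^{−1} = 7 (mod 11), so α_err = 7·7 = 49 ≡ 5 = α_5. Error position i = 5.
  Consistency check: S_2/S_1 = 2·8 = 16 ≡ 5 = α_err ✓ (single-error assumption holds).
Step 4: error magnitude e = S_0/v_5 = S_0·∏_{j≠5}(α_5 − α_j) = 8·5 = 40 ≡ 7 (mod 11).
Step 5: correct position 5: c_5 = r_5 − e = 8 − 7 ≡ 1 (mod 11). Hence c = [3, 5, 7, 10, 1].
  Check: interpolating c through the α_i gives m(x) = 2 + 2·x (degree < 2) with m(α_i) = c_i for every i, so c is indeed a codeword.


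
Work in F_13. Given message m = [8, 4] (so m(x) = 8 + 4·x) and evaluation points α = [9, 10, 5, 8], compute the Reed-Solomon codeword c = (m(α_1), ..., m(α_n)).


c = [5, 9, 2, 1]

Message polynomial: m(x) = 8 + 4·x (mod 13).
For each evaluation point α_i, compute m(α_i) mod 13:
  α_1 = 9: Horner steps 4 → 5, so m(9) = 5.
  α_2 = 10: Horner steps 4 → 9, so m(10) = 9.
  α_3 = 5: Horner steps 4 → 2, so m(5) = 2.
  α_4 = 8: Horner steps 4 → 1, so m(8) = 1.
Codeword c = [5, 9, 2, 1] ∈ F_13^4.


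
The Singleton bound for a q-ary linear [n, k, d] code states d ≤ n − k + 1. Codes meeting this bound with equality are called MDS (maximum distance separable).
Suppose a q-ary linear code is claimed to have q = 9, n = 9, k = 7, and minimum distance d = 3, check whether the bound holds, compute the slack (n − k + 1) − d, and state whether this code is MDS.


Singleton RHS = n − k + 1 = 3, slack = 0, bound satisfied, MDS.

Singleton bound: d ≤ n − k + 1.
Here n = 9, k = 7, so n − k + 1 = 3.
Given d = 3, check d ≤ 3: YES.
Slack = (n − k + 1) − d = 0.
The code is MDS (slack = 0).
Description: the claimed parameters are [9, 7, 3]_9; such a code would be MDS (meets Singleton bound).


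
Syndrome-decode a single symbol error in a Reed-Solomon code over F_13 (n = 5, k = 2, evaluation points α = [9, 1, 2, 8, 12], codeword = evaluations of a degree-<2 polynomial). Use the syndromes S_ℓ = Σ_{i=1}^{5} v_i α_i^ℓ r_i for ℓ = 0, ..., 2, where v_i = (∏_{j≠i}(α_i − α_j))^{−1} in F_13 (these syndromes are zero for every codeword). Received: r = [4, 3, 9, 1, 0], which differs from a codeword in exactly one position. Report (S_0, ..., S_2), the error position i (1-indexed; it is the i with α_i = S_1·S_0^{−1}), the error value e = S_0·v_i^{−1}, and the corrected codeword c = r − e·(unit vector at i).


S = (2, 2, 2), error at position 2, error magnitude e = 10, c = [4, 6, 9, 1, 0].

Step 1: column multipliers v_i = (∏_{j≠i}(α_i − α_j))^{−1} mod 13.
  i = 1 (α = 9): (9−1)(9−2)(9−8)(9−12) = 8·7·1·(−3) = −168 ≡ 1, so v_1 = 1^{−1} = 1 (mod 13).
  i = 2 (α = 1): (1−9)(1−2)(1−8)(1−12) = (−8)·(−1)·(−7)·(−11) = 616 ≡ 5, so v_2 = 5^{−1} = 8 (mod 13).
  i = 3 (α = 2): (2−9)(2−1)(2−8)(2−12) = (−7)·1·(−6)·(−10) = −420 ≡ 9, so v_3 = 9^{−1} = 3 (mod 13).
  i = 4 (α = 8): (8−9)(8−1)(8−2)(8−12) = (−1)·7·6·(−4) = 168 ≡ 12, so v_4 = 12^{−1} = 12 (mod 13).
  i = 5 (α = 12): (12−9)(12−1)(12−2)(12−8) = 3·11·10·4 = 1320 ≡ 7, so v_5 = 7^{−1} = 2 (mod 13).
  v = [1, 8, 3, 12, 2].
Step 2: syndromes of r = [4, 3, 9, 1, 0] (all sums mod 13).
  S_0 = Σ v_i r_i = 1·4 + 8·3 + 3·9 + 12·1 + 2·0 = 67 ≡ 2.
  S_1 = Σ v_i α_i r_i = 1·9·4 + 8·1·3 + 3·2·9 + 12·8·1 + 2·12·0 = 210 ≡ 2.
  α_i^2 mod 13 = [3, 1, 4, 12, 1].
  S_2 = Σ v_i α_i^2 r_i = 1·3·4 + 8·1·3 + 3·4·9 + 12·12·1 + 2·1·0 = 288 ≡ 2.
  S = (2, 2, 2) ≠ 0, so r is not a codeword (an error is present).
Step 3: locate the error. For a single error e at position i, S_ℓ = v_i·e·α_i^ℓ, so α_err = S_1/S_0.
  S_0^{−1} = 2^{−1} = 7 (mod 13), so α_err = 2·7 = 14 ≡ 1 = α_2. Error position i = 2.
  Consistency check: S_2/S_1 = 2·7 = 14 ≡ 1 = α_err ✓ (single-error assumption holds).
Step 4: error magnitude e = S_0/v_2 = S_0·∏_{j≠2}(α_2 − α_j) = 2·5 = 10 ≡ 10 (mod 13).
Step 5: correct position 2: c_2 = r_2 − e = 3 − 10 ≡ 6 (mod 13). Hence c = [4, 6, 9, 1, 0].
  Check: interpolating c through the α_i gives m(x) = 3 + 3·x (degree < 2) with m(α_i) = c_i for every i, so c is indeed a codeword.


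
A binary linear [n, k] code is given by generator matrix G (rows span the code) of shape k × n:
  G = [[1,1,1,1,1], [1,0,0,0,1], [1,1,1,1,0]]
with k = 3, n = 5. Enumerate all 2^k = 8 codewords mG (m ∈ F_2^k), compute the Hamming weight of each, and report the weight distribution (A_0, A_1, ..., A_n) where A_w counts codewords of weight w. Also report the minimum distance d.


Weight distribution: A_0 = 1, A_1 = 2, A_2 = 1, A_3 = 1, A_4 = 2, A_5 = 1. Minimum distance d = 1.

Enumerate all 2^3 = 8 messages m ∈ F_2^3.
For each, compute codeword c = mG in F_2^5, then tally its weight.
  m = 000 → c = 00000, weight = 0.
  m = 100 → c = 11111, weight = 5.
  m = 010 → c = 10001, weight = 2.
  m = 110 → c = 01110, weight = 3.
  m = 001 → c = 11110, weight = 4.
  m = 101 → c = 00001, weight = 1.
  m = 011 → c = 01111, weight = 4.
  m = 111 → c = 10000, weight = 1.
Tally weights:
  weight 0: 1 codewords.
  weight 1: 2 codewords.
  weight 2: 1 codewords.
  weight 3: 1 codewords.
  weight 4: 2 codewords.
  weight 5: 1 codewords.
Minimum distance d = smallest w > 0 with A_w > 0 = 1.
Sanity: Σ A_w = 8 = 2^3 = 8 ✓.


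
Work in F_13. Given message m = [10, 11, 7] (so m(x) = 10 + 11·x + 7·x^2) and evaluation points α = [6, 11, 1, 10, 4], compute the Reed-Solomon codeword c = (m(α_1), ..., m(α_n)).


c = [3, 3, 2, 1, 10]

Message polynomial: m(x) = 10 + 11·x + 7·x^2 (mod 13).
For each evaluation point α_i, compute m(α_i) mod 13:
  α_1 = 6: Horner steps 7 → 1 → 3, so m(6) = 3.
  α_2 = 11: Horner steps 7 → 10 → 3, so m(11) = 3.
  α_3 = 1: Horner steps 7 → 5 → 2, so m(1) = 2.
  α_4 = 10: Horner steps 7 → 3 → 1, so m(10) = 1.
  α_5 = 4: Horner steps 7 → 0 → 10, so m(4) = 10.
Codeword c = [3, 3, 2, 1, 10] ∈ F_13^5.


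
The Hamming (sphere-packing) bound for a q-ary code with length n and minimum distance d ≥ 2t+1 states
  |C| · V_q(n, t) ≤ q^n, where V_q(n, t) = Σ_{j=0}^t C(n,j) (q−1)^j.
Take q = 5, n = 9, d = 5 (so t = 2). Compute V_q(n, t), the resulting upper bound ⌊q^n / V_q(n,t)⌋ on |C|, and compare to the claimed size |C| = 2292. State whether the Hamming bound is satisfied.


V_q(n, t) = 613, q^n = 1953125, Hamming bound = 3186, |C| = 2292 ≤ bound (satisfied).

Step 1: Compute V_q(n, t) = Σ_{j=0}^2 C(n, j) (q−1)^j.
  j = 0: C(9,0)·(4)^0 = 1·1 = 1.
  j = 1: C(9,1)·(4)^1 = 9·4 = 36.
  j = 2: C(9,2)·(4)^2 = 36·16 = 576.
  V_q(n, t) = 1 + 36 + 576 = 613.
Step 2: q^n = 5^9 = 1953125.
Step 3: Hamming bound ⌊q^n / V_q(n,t)⌋ = ⌊1953125/613⌋ = 3186.
Step 4: Compare |C| = 2292 to 3186: satisfied.
The claimed |C| lies below the Hamming bound.


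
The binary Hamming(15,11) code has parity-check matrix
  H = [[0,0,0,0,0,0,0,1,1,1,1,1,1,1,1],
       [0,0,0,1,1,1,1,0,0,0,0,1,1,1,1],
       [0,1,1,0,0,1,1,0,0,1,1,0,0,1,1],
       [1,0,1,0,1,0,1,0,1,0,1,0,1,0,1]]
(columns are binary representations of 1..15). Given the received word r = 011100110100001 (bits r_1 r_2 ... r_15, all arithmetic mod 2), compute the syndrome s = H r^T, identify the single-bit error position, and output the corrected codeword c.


s = (1, 1, 1, 1)^T, error position = 15, corrected codeword c = 011100110100000

Compute s = H r^T mod 2 one row at a time:
  s_1 = 1 + 0 + 1 + 0 + 0 + 0 + 0 + 1 = 3 ≡ 1 (mod 2).
  s_2 = 1 + 0 + 0 + 1 + 0 + 0 + 0 + 1 = 3 ≡ 1 (mod 2).
  s_3 = 1 + 1 + 0 + 1 + 1 + 0 + 0 + 1 = 5 ≡ 1 (mod 2).
  s_4 = 0 + 1 + 0 + 1 + 0 + 0 + 0 + 1 = 3 ≡ 1 (mod 2).
s = (1, 1, 1, 1)^T — this equals column 15 of H (binary 1111), so error is at position 15.
Correct: flip bit 15 of r = 011100110100001 to get c = 011100110100000.


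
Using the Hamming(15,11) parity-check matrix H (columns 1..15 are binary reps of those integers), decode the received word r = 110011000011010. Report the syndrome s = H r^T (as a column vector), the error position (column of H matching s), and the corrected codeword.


s = (1, 0, 0, 1)^T, error position = 9, corrected codeword c = 110011001011010

Compute s = H r^T mod 2 one row at a time:
  s_1 = 0 + 0 + 0 + 1 + 1 + 0 + 1 + 0 = 3 ≡ 1 (mod 2).
  s_2 = 0 + 1 + 1 + 0 + 1 + 0 + 1 + 0 = 4 ≡ 0 (mod 2).
  s_3 = 1 + 0 + 1 + 0 + 0 + 1 + 1 + 0 = 4 ≡ 0 (mod 2).
  s_4 = 1 + 0 + 1 + 0 + 0 + 1 + 0 + 0 = 3 ≡ 1 (mod 2).
s = (1, 0, 0, 1)^T — this equals column 9 of H (binary 1001), so error is at position 9.
Correct: flip bit 9 of r = 110011000011010 to get c = 110011001011010.


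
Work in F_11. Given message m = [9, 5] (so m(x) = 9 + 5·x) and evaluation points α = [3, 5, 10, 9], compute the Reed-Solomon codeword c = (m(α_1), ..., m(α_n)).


c = [2, 1, 4, 10]

Message polynomial: m(x) = 9 + 5·x (mod 11).
For each evaluation point α_i, compute m(α_i) mod 11:
  α_1 = 3: Horner steps 5 → 2, so m(3) = 2.
  α_2 = 5: Horner steps 5 → 1, so m(5) = 1.
  α_3 = 10: Horner steps 5 → 4, so m(10) = 4.
  α_4 = 9: Horner steps 5 → 10, so m(9) = 10.
Codeword c = [2, 1, 4, 10] ∈ F_11^4.


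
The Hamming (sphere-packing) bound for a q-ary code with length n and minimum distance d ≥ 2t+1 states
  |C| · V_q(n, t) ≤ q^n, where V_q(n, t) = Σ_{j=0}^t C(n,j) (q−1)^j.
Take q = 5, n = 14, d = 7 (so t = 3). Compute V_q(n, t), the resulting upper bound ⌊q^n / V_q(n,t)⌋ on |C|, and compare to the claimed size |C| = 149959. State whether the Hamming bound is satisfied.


V_q(n, t) = 24809, q^n = 6103515625, Hamming bound = 246020, |C| = 149959 ≤ bound (satisfied).

Step 1: Compute V_q(n, t) = Σ_{j=0}^3 C(n, j) (q−1)^j.
  j = 0: C(14,0)·(4)^0 = 1·1 = 1.
  j = 1: C(14,1)·(4)^1 = 14·4 = 56.
  j = 2: C(14,2)·(4)^2 = 91·16 = 1456.
  j = 3: C(14,3)·(4)^3 = 364·64 = 23296.
  V_q(n, t) = 1 + 56 + 1456 + 23296 = 24809.
Step 2: q^n = 5^14 = 6103515625.
Step 3: Hamming bound ⌊q^n / V_q(n,t)⌋ = ⌊6103515625/24809⌋ = 246020.
Step 4: Compare |C| = 149959 to 246020: satisfied.
The claimed |C| lies below the Hamming bound.


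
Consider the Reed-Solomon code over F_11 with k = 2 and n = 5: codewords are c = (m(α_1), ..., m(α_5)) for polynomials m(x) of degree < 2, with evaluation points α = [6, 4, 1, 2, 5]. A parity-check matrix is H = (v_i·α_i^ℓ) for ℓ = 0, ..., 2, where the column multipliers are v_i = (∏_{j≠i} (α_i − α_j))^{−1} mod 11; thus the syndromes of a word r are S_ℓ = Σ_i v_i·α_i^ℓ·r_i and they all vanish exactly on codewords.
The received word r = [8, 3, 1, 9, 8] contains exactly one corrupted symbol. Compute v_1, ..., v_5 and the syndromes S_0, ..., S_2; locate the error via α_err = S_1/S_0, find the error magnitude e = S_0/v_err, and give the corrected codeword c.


S = (3, 4, 9), error at position 5, error magnitude e = 8, c = [8, 3, 1, 9, 0].

Step 1: column multipliers v_i = (∏_{j≠i}(α_i − α_j))^{−1} mod 11.
  i = 1 (α = 6): (6−4)(6−1)(6−2)(6−5) = 2·5·4·1 = 40 ≡ 7, so v_1 = 7^{−1} = 8 (mod 11).
  i = 2 (α = 4): (4−6)(4−1)(4−2)(4−5) = (−2)·3·2·(−1) = 12 ≡ 1, so v_2 = 1^{−1} = 1 (mod 11).
  i = 3 (α = 1): (1−6)(1−4)(1−2)(1−5) = (−5)·(−3)·(−1)·(−4) = 60 ≡ 5, so v_3 = 5^{−1} = 9 (mod 11).
  i = 4 (α = 2): (2−6)(2−4)(2−1)(2−5) = (−4)·(−2)·1·(−3) = −24 ≡ 9, so v_4 = 9^{−1} = 5 (mod 11).
  i = 5 (α = 5): (5−6)(5−4)(5−1)(5−2) = (−1)·1·4·3 = −12 ≡ 10, so v_5 = 10^{−1} = 10 (mod 11).
  v = [8, 1, 9, 5, 10].
Step 2: syndromes of r = [8, 3, 1, 9, 8] (all sums mod 11).
  S_0 = Σ v_i r_i = 8·8 + 1·3 + 9·1 + 5·9 + 10·8 = 201 ≡ 3.
  S_1 = Σ v_i α_i r_i = 8·6·8 + 1·4·3 + 9·1·1 + 5·2·9 + 10·5·8 = 895 ≡ 4.
  α_i^2 mod 11 = [3, 5, 1, 4, 3].
  S_2 = Σ v_i α_i^2 r_i = 8·3·8 + 1·5·3 + 9·1·1 + 5·4·9 + 10·3·8 = 636 ≡ 9.
  S = (3, 4, 9) ≠ 0, so r is not a codeword (an error is present).
Step 3: locate the error. For a single error e at position i, S_ℓ = v_i·e·α_i^ℓ, so α_err = S_1/S_0.
  S_0^{−1} = 3^{−1} = 4 (mod 11), so α_err = 4·4 = 16 ≡ 5 = α_5. Error position i = 5.
  Consistency check: S_2/S_1 = 9·3 = 27 ≡ 5 = α_err ✓ (single-error assumption holds).
Step 4: error magnitude e = S_0/v_5 = S_0·∏_{j≠5}(α_5 − α_j) = 3·10 = 30 ≡ 8 (mod 11).
Step 5: correct position 5: c_5 = r_5 − e = 8 − 8 ≡ 0 (mod 11). Hence c = [8, 3, 1, 9, 0].
  Check: interpolating c through the α_i gives m(x) = 4 + 8·x (degree < 2) with m(α_i) = c_i for every i, so c is indeed a codeword.


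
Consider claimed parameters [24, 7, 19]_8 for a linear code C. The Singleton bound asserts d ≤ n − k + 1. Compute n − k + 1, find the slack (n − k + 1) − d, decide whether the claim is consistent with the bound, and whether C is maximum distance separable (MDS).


Singleton RHS = n − k + 1 = 18, slack = -1, bound violated (no such code; not MDS).

Singleton bound: d ≤ n − k + 1.
Here n = 24, k = 7, so n − k + 1 = 18.
Given d = 19, check d ≤ 18: NO.
Slack = (n − k + 1) − d = -1.
The slack is negative: d = 19 exceeds n − k + 1 = 18 by 1, so the Singleton bound is violated and no linear [24, 7, 19]_8 code can exist. In particular it is not MDS (MDS requires d = n − k + 1 exactly).
Description: the claimed parameters are [24, 7, 19]_8; such a code would be impossible (violates the Singleton bound).


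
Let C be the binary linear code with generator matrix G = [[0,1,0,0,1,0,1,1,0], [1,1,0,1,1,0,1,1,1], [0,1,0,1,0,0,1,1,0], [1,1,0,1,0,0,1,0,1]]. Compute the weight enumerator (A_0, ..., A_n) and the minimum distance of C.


Weight distribution: A_0 = 1, A_2 = 4, A_3 = 3, A_4 = 3, A_5 = 4, A_7 = 1. Minimum distance d = 2.

Enumerate all 2^4 = 16 messages m ∈ F_2^4.
For each, compute codeword c = mG in F_2^9, then tally its weight.
  m = 0000 → c = 000000000, weight = 0.
  m = 1000 → c = 010010110, weight = 4.
  m = 0100 → c = 110110111, weight = 7.
  m = 1100 → c = 100100001, weight = 3.
  m = 0010 → c = 010100110, weight = 4.
  m = 1010 → c = 000110000, weight = 2.
  m = 0110 → c = 100010001, weight = 3.
  m = 1110 → c = 110000111, weight = 5.
  m = 0001 → c = 110100101, weight = 5.
  m = 1001 → c = 100110011, weight = 5.
  m = 0101 → c = 000010010, weight = 2.
  m = 1101 → c = 010000100, weight = 2.
  m = 0011 → c = 100000011, weight = 3.
  m = 1011 → c = 110010101, weight = 5.
  m = 0111 → c = 010110100, weight = 4.
  m = 1111 → c = 000100010, weight = 2.
Tally weights:
  weight 0: 1 codewords.
  weight 2: 4 codewords.
  weight 3: 3 codewords.
  weight 4: 3 codewords.
  weight 5: 4 codewords.
  weight 7: 1 codewords.
Minimum distance d = smallest w > 0 with A_w > 0 = 2.
Sanity: Σ A_w = 16 = 2^4 = 16 ✓.


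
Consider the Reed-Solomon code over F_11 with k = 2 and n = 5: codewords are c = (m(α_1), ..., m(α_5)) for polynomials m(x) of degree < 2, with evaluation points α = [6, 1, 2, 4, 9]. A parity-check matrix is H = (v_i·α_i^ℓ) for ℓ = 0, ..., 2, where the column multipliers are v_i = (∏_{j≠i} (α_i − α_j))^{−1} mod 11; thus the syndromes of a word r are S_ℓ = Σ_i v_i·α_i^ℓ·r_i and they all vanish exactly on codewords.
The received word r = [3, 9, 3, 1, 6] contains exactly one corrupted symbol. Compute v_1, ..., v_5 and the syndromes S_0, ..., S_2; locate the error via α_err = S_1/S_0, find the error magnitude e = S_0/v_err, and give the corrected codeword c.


S = (7, 3, 6), error at position 3, error magnitude e = 4, c = [3, 9, 10, 1, 6].

Step 1: column multipliers v_i = (∏_{j≠i}(α_i − α_j))^{−1} mod 11.
  i = 1 (α = 6): (6−1)(6−2)(6−4)(6−9) = 5·4·2·(−3) = −120 ≡ 1, so v_1 = 1^{−1} = 1 (mod 11).
  i = 2 (α = 1): (1−6)(1−2)(1−4)(1−9) = (−5)·(−1)·(−3)·(−8) = 120 ≡ 10, so v_2 = 10^{−1} = 10 (mod 11).
  i = 3 (α = 2): (2−6)(2−1)(2−4)(2−9) = (−4)·1·(−2)·(−7) = −56 ≡ 10, so v_3 = 10^{−1} = 10 (mod 11).
  i = 4 (α = 4): (4−6)(4−1)(4−2)(4−9) = (−2)·3·2·(−5) = 60 ≡ 5, so v_4 = 5^{−1} = 9 (mod 11).
  i = 5 (α = 9): (9−6)(9−1)(9−2)(9−4) = 3·8·7·5 = 840 ≡ 4, so v_5 = 4^{−1} = 3 (mod 11).
  v = [1, 10, 10, 9, 3].
Step 2: syndromes of r = [3, 9, 3, 1, 6] (all sums mod 11).
  S_0 = Σ v_i r_i = 1·3 + 10·9 + 10·3 + 9·1 + 3·6 = 150 ≡ 7.
  S_1 = Σ v_i α_i r_i = 1·6·3 + 10·1·9 + 10·2·3 + 9·4·1 + 3·9·6 = 366 ≡ 3.
  α_i^2 mod 11 = [3, 1, 4, 5, 4].
  S_2 = Σ v_i α_i^2 r_i = 1·3·3 + 10·1·9 + 10·4·3 + 9·5·1 + 3·4·6 = 336 ≡ 6.
  S = (7, 3, 6) ≠ 0, so r is not a codeword (an error is present).
Step 3: locate the error. For a single error e at position i, S_ℓ = v_i·e·α_i^ℓ, so α_err = S_1/S_0.
  S_0^{−1} = 7^{−1} = 8 (mod 11), so α_err = 3·8 = 24 ≡ 2 = α_3. Error position i = 3.
  Consistency check: S_2/S_1 = 6·4 = 24 ≡ 2 = α_err ✓ (single-error assumption holds).
Step 4: error magnitude e = S_0/v_3 = S_0·∏_{j≠3}(α_3 − α_j) = 7·10 = 70 ≡ 4 (mod 11).
Step 5: correct position 3: c_3 = r_3 − e = 3 − 4 ≡ 10 (mod 11). Hence c = [3, 9, 10, 1, 6].
  Check: interpolating c through the α_i gives m(x) = 8 + 1·x (degree < 2) with m(α_i) = c_i for every i, so c is indeed a codeword.


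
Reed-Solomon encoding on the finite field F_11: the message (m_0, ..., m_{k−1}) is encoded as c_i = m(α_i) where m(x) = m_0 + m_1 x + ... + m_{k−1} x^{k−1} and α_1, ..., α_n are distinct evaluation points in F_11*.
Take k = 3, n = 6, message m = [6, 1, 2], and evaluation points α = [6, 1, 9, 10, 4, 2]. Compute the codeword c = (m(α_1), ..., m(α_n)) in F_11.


c = [7, 9, 1, 7, 9, 5]

Message polynomial: m(x) = 6 + 1·x + 2·x^2 (mod 11).
For each evaluation point α_i, compute m(α_i) mod 11:
  α_1 = 6: Horner steps 2 → 2 → 7, so m(6) = 7.
  α_2 = 1: Horner steps 2 → 3 → 9, so m(1) = 9.
  α_3 = 9: Horner steps 2 → 8 → 1, so m(9) = 1.
  α_4 = 10: Horner steps 2 → 10 → 7, so m(10) = 7.
  α_5 = 4: Horner steps 2 → 9 → 9, so m(4) = 9.
  α_6 = 2: Horner steps 2 → 5 → 5, so m(2) = 5.
Codeword c = [7, 9, 1, 7, 9, 5] ∈ F_11^6.


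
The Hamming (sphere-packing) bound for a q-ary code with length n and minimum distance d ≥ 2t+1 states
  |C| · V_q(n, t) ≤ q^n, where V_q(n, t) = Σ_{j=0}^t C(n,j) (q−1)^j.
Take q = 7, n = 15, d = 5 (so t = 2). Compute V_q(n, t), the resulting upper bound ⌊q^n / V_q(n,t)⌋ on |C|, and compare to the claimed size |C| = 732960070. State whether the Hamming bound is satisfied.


V_q(n, t) = 3871, q^n = 4747561509943, Hamming bound = 1226443169, |C| = 732960070 ≤ bound (satisfied).

Step 1: Compute V_q(n, t) = Σ_{j=0}^2 C(n, j) (q−1)^j.
  j = 0: C(15,0)·(6)^0 = 1·1 = 1.
  j = 1: C(15,1)·(6)^1 = 15·6 = 90.
  j = 2: C(15,2)·(6)^2 = 105·36 = 3780.
  V_q(n, t) = 1 + 90 + 3780 = 3871.
Step 2: q^n = 7^15 = 4747561509943.
Step 3: Hamming bound ⌊q^n / V_q(n,t)⌋ = ⌊4747561509943/3871⌋ = 1226443169.
Step 4: Compare |C| = 732960070 to 1226443169: satisfied.
The claimed |C| lies below the Hamming bound.


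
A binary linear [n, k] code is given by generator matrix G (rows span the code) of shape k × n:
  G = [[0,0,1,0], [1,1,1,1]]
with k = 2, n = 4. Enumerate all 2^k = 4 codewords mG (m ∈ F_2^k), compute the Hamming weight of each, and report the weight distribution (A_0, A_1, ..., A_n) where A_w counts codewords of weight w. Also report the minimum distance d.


Weight distribution: A_0 = 1, A_1 = 1, A_3 = 1, A_4 = 1. Minimum distance d = 1.

Enumerate all 2^2 = 4 messages m ∈ F_2^2.
For each, compute codeword c = mG in F_2^4, then tally its weight.
  m = 00 → c = 0000, weight = 0.
  m = 10 → c = 0010, weight = 1.
  m = 01 → c = 1111, weight = 4.
  m = 11 → c = 1101, weight = 3.
Tally weights:
  weight 0: 1 codewords.
  weight 1: 1 codewords.
  weight 3: 1 codewords.
  weight 4: 1 codewords.
Minimum distance d = smallest w > 0 with A_w > 0 = 1.
Sanity: Σ A_w = 4 = 2^2 = 4 ✓.


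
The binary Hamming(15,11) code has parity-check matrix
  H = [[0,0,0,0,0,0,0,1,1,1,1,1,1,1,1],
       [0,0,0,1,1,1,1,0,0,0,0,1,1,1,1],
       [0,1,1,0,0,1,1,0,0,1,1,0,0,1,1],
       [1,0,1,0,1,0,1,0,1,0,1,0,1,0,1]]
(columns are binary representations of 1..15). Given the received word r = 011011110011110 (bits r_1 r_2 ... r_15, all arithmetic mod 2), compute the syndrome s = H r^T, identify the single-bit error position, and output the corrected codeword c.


s = (1, 0, 0, 1)^T, error position = 9, corrected codeword c = 011011111011110

Compute s = H r^T mod 2 one row at a time:
  s_1 = 1 + 0 + 0 + 1 + 1 + 1 + 1 + 0 = 5 ≡ 1 (mod 2).
  s_2 = 0 + 1 + 1 + 1 + 1 + 1 + 1 + 0 = 6 ≡ 0 (mod 2).
  s_3 = 1 + 1 + 1 + 1 + 0 + 1 + 1 + 0 = 6 ≡ 0 (mod 2).
  s_4 = 0 + 1 + 1 + 1 + 0 + 1 + 1 + 0 = 5 ≡ 1 (mod 2).
s = (1, 0, 0, 1)^T — this equals column 9 of H (binary 1001), so error is at position 9.
Correct: flip bit 9 of r = 011011110011110 to get c = 011011111011110.


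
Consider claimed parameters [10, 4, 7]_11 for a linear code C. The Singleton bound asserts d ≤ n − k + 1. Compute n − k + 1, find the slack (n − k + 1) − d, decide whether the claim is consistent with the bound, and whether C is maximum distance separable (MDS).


Singleton RHS = n − k + 1 = 7, slack = 0, bound satisfied, MDS.

Singleton bound: d ≤ n − k + 1.
Here n = 10, k = 4, so n − k + 1 = 7.
Given d = 7, check d ≤ 7: YES.
Slack = (n − k + 1) − d = 0.
The code is MDS (slack = 0).
Description: the claimed parameters are [10, 4, 7]_11; such a code would be MDS (meets Singleton bound).


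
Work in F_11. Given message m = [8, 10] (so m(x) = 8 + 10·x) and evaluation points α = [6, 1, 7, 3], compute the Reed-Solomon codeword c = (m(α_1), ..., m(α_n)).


c = [2, 7, 1, 5]

Message polynomial: m(x) = 8 + 10·x (mod 11).
For each evaluation point α_i, compute m(α_i) mod 11:
  α_1 = 6: Horner steps 10 → 2, so m(6) = 2.
  α_2 = 1: Horner steps 10 → 7, so m(1) = 7.
  α_3 = 7: Horner steps 10 → 1, so m(7) = 1.
  α_4 = 3: Horner steps 10 → 5, so m(3) = 5.
Codeword c = [2, 7, 1, 5] ∈ F_11^4.


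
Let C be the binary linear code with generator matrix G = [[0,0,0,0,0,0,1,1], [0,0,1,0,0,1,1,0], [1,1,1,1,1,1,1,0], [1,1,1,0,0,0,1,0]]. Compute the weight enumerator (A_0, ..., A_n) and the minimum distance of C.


Weight distribution: A_0 = 1, A_2 = 1, A_3 = 4, A_4 = 5, A_5 = 2, A_6 = 1, A_7 = 2. Minimum distance d = 2.

Enumerate all 2^4 = 16 messages m ∈ F_2^4.
For each, compute codeword c = mG in F_2^8, then tally its weight.
  m = 0000 → c = 00000000, weight = 0.
  m = 1000 → c = 00000011, weight = 2.
  m = 0100 → c = 00100110, weight = 3.
  m = 1100 → c = 00100101, weight = 3.
  m = 0010 → c = 11111110, weight = 7.
  m = 1010 → c = 11111101, weight = 7.
  m = 0110 → c = 11011000, weight = 4.
  m = 1110 → c = 11011011, weight = 6.
  m = 0001 → c = 11100010, weight = 4.
  m = 1001 → c = 11100001, weight = 4.
  m = 0101 → c = 11000100, weight = 3.
  m = 1101 → c = 11000111, weight = 5.
  m = 0011 → c = 00011100, weight = 3.
  m = 1011 → c = 00011111, weight = 5.
  m = 0111 → c = 00111010, weight = 4.
  m = 1111 → c = 00111001, weight = 4.
Tally weights:
  weight 0: 1 codewords.
  weight 2: 1 codewords.
  weight 3: 4 codewords.
  weight 4: 5 codewords.
  weight 5: 2 codewords.
  weight 6: 1 codewords.
  weight 7: 2 codewords.
Minimum distance d = smallest w > 0 with A_w > 0 = 2.
Sanity: Σ A_w = 16 = 2^4 = 16 ✓.


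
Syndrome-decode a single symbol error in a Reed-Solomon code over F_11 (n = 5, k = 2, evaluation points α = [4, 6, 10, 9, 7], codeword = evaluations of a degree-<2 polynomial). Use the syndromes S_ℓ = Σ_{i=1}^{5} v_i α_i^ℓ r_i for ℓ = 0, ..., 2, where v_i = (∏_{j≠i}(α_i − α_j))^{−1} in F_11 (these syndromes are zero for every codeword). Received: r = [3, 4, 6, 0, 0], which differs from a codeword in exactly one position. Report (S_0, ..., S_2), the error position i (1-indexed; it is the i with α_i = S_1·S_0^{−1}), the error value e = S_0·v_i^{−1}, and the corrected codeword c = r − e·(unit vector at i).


S = (8, 1, 7), error at position 5, error magnitude e = 1, c = [3, 4, 6, 0, 10].

Step 1: column multipliers v_i = (∏_{j≠i}(α_i − α_j))^{−1} mod 11.
  i = 1 (α = 4): (4−6)(4−10)(4−9)(4−7) = (−2)·(−6)·(−5)·(−3) = 180 ≡ 4, so v_1 = 4^{−1} = 3 (mod 11).
  i = 2 (α = 6): (6−4)(6−10)(6−9)(6−7) = 2·(−4)·(−3)·(−1) = −24 ≡ 9, so v_2 = 9^{−1} = 5 (mod 11).
  i = 3 (α = 10): (10−4)(10−6)(10−9)(10−7) = 6·4·1·3 = 72 ≡ 6, so v_3 = 6^{−1} = 2 (mod 11).
  i = 4 (α = 9): (9−4)(9−6)(9−10)(9−7) = 5·3·(−1)·2 = −30 ≡ 3, so v_4 = 3^{−1} = 4 (mod 11).
  i = 5 (α = 7): (7−4)(7−6)(7−10)(7−9) = 3·1·(−3)·(−2) = 18 ≡ 7, so v_5 = 7^{−1} = 8 (mod 11).
  v = [3, 5, 2, 4, 8].
Step 2: syndromes of r = [3, 4, 6, 0, 0] (all sums mod 11).
  S_0 = Σ v_i r_i = 3·3 + 5·4 + 2·6 + 4·0 + 8·0 = 41 ≡ 8.
  S_1 = Σ v_i α_i r_i = 3·4·3 + 5·6·4 + 2·10·6 + 4·9·0 + 8·7·0 = 276 ≡ 1.
  α_i^2 mod 11 = [5, 3, 1, 4, 5].
  S_2 = Σ v_i α_i^2 r_i = 3·5·3 + 5·3·4 + 2·1·6 + 4·4·0 + 8·5·0 = 117 ≡ 7.
  S = (8, 1, 7) ≠ 0, so r is not a codeword (an error is present).
Step 3: locate the error. For a single error e at position i, S_ℓ = v_i·e·α_i^ℓ, so α_err = S_1/S_0.
  S_0^{−1} = 8^{−1} = 7 (mod 11), so α_err = 1·7 = 7 ≡ 7 = α_5. Error position i = 5.
  Consistency check: S_2/S_1 = 7·1 = 7 ≡ 7 = α_err ✓ (single-error assumption holds).
Step 4: error magnitude e = S_0/v_5 = S_0·∏_{j≠5}(α_5 − α_j) = 8·7 = 56 ≡ 1 (mod 11).
Step 5: correct position 5: c_5 = r_5 − e = 0 − 1 ≡ 10 (mod 11). Hence c = [3, 4, 6, 0, 10].
  Check: interpolating c through the α_i gives m(x) = 1 + 6·x (degree < 2) with m(α_i) = c_i for every i, so c is indeed a codeword.
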